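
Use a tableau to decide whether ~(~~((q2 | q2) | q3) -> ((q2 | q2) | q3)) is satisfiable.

Unsatisfiable

Initial set: {T ~(~~((q2 | q2) | q3) -> ((q2 | q2) | q3))}.
T ~(~~((q2 | q2) | q3) -> ((q2 | q2) | q3)): α-rule — add T ~~((q2 | q2) | q3), F ((q2 | q2) | q3).
T ~~((q2 | q2) | q3): drop double negation, giving T ((q2 | q2) | q3).
F ((q2 | q2) | q3): α-rule — add F (q2 | q2), F q3.
F (q2 | q2): α-rule — add F q2, F q2.
T ((q2 | q2) | q3): β-rule — branch into T (q2 | q2)  //  T q3.
  branch 1 (add T (q2 | q2)):
    T (q2 | q2): β-rule — branch into T q2  //  T q2.
      branch 1.1 (add T q2):
        × closes — contains both q2 and ~q2.
      branch 1.2 (add T q2):
        × closes — contains both q2 and ~q2.
  branch 2 (add T q3):
    × closes — contains both q3 and ~q3.
All 3 branches close.
Every branch closed; the formula is unsatisfiable.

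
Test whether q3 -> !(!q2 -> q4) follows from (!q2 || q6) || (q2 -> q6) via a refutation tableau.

Initial set: {((!q2 || q6) || (q2 -> q6)); !(q3 -> !(!q2 -> q4))}.
!(q3 -> !(!q2 -> q4)): α-rule — add q3, !!(!q2 -> q4).
((!q2 || q6) || (q2 -> q6)): β-rule — branch into (!q2 || q6)  //  (q2 -> q6).
  branch 1 (add (!q2 || q6)):
    !!(!q2 -> q4): β-rule — branch into !!q2  //  q4.
      branch 1.1 (add !!q2):
        (!q2 || q6): β-rule — branch into !q2  //  q6.
          branch 1.1.1 (add !q2):
            × closes — contains both q2 and !q2.
          branch 1.1.2 (add q6):
            ○ open, literals {q2=T, q3=T, q6=T}.
      branch 1.2 (add q4):
        (!q2 || q6): β-rule — branch into !q2  //  q6.
          branch 1.2.1 (add !q2):
            ○ open, literals {q2=F, q3=T, q4=T}.
          branch 1.2.2 (add q6):
            ○ open, literals {q3=T, q4=T, q6=T}.
  branch 2 (add (q2 -> q6)):
    !!(!q2 -> q4): β-rule — branch into !!q2  //  q4.
      branch 2.1 (add !!q2):
        (q2 -> q6): β-rule — branch into !q2  //  q6.
          branch 2.1.1 (add !q2):
            × closes — contains both q2 and !q2.
          branch 2.1.2 (add q6):
            ○ open, literals {q2=T, q3=T, q6=T}.
      branch 2.2 (add q4):
        (q2 -> q6): β-rule — branch into !q2  //  q6.
          branch 2.2.1 (add !q2):
            ○ open, literals {q2=F, q3=T, q4=T}.
          branch 2.2.2 (add q6):
            ○ open, literals {q3=T, q4=T, q6=T}.
2 branches closed, 6 open.
An open branch gives a countermodel: q2=T, q3=T, q6=T (unmentioned atoms arbitrary); the premises hold there but the conclusion fails.

No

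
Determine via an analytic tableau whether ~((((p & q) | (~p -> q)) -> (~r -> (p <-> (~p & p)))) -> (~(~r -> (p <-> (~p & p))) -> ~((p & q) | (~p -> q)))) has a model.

Unsatisfiable

Initial set: {~((((p & q) | (~p -> q)) -> (~r -> (p <-> (~p & p)))) -> (~(~r -> (p <-> (~p & p))) -> ~((p & q) | (~p -> q))))}.
~((((p & q) | (~p -> q)) -> (~r -> (p <-> (~p & p)))) -> (~(~r -> (p <-> (~p & p))) -> ~((p & q) | (~p -> q)))): α-rule — add (((p & q) | (~p -> q)) -> (~r -> (p <-> (~p & p)))), ~(~(~r -> (p <-> (~p & p))) -> ~((p & q) | (~p -> q))).
~(~(~r -> (p <-> (~p & p))) -> ~((p & q) | (~p -> q))): α-rule — add ~(~r -> (p <-> (~p & p))), ~~((p & q) | (~p -> q)).
~(~r -> (p <-> (~p & p))): α-rule — add ~r, ~(p <-> (~p & p)).
(((p & q) | (~p -> q)) -> (~r -> (p <-> (~p & p)))): β-rule — branch into ~((p & q) | (~p -> q))  //  (~r -> (p <-> (~p & p))).
  branch 1 (add ~((p & q) | (~p -> q))):
    ~((p & q) | (~p -> q)): α-rule — add ~(p & q), ~(~p -> q).
    ~(~p -> q): α-rule — add ~p, ~q.
    ~~((p & q) | (~p -> q)): β-rule — branch into (p & q)  //  (~p -> q).
      branch 1.1 (add (p & q)):
        (p & q): α-rule — add p, q.
        × closes — contains both p and ~p.
      branch 1.2 (add (~p -> q)):
        ~(p <-> (~p & p)): β-rule — branch into p, ~(~p & p)  //  ~p, (~p & p).
          branch 1.2.1 (add p, ~(~p & p)):
            × closes — contains both p and ~p.
          branch 1.2.2 (add ~p, (~p & p)):
            (~p & p): α-rule — add ~p, p.
            × closes — contains both p and ~p.
  branch 2 (add (~r -> (p <-> (~p & p)))):
    ~~((p & q) | (~p -> q)): β-rule — branch into (p & q)  //  (~p -> q).
      branch 2.1 (add (p & q)):
        (p & q): α-rule — add p, q.
        ~(p <-> (~p & p)): β-rule — branch into p, ~(~p & p)  //  ~p, (~p & p).
          branch 2.1.1 (add p, ~(~p & p)):
            (~r -> (p <-> (~p & p))): β-rule — branch into ~~r  //  (p <-> (~p & p)).
              branch 2.1.1.1 (add ~~r):
                × closes — contains both r and ~r.
              branch 2.1.1.2 (add (p <-> (~p & p))):
                ~(~p & p): β-rule — branch into ~~p  //  ~p.
                  branch 2.1.1.2.1 (add ~~p):
                    (p <-> (~p & p)): β-rule — branch into p, (~p & p)  //  ~p, ~(~p & p).
                      branch 2.1.1.2.1.1 (add p, (~p & p)):
                        (~p & p): α-rule — add ~p, p.
                        × closes — contains both p and ~p.
                      branch 2.1.1.2.1.2 (add ~p, ~(~p & p)):
                        × closes — contains both p and ~p.
                  branch 2.1.1.2.2 (add ~p):
                    × closes — contains both p and ~p.
          branch 2.1.2 (add ~p, (~p & p)):
            × closes — contains both p and ~p.
      branch 2.2 (add (~p -> q)):
        ~(p <-> (~p & p)): β-rule — branch into p, ~(~p & p)  //  ~p, (~p & p).
          branch 2.2.1 (add p, ~(~p & p)):
            (~r -> (p <-> (~p & p))): β-rule — branch into ~~r  //  (p <-> (~p & p)).
              branch 2.2.1.1 (add ~~r):
                × closes — contains both r and ~r.
              branch 2.2.1.2 (add (p <-> (~p & p))):
                (~p -> q): β-rule — branch into ~~p  //  q.
                  branch 2.2.1.2.1 (add ~~p):
                    ~(~p & p): β-rule — branch into ~~p  //  ~p.
                      branch 2.2.1.2.1.1 (add ~~p):
                        (p <-> (~p & p)): β-rule — branch into p, (~p & p)  //  ~p, ~(~p & p).
                          branch 2.2.1.2.1.1.1 (add p, (~p & p)):
                            (~p & p): α-rule — add ~p, p.
                            × closes — contains both p and ~p.
                          branch 2.2.1.2.1.1.2 (add ~p, ~(~p & p)):
                            × closes — contains both p and ~p.
                      branch 2.2.1.2.1.2 (add ~p):
                        × closes — contains both p and ~p.
                  branch 2.2.1.2.2 (add q):
                    ~(~p & p): β-rule — branch into ~~p  //  ~p.
                      branch 2.2.1.2.2.1 (add ~~p):
                        (p <-> (~p & p)): β-rule — branch into p, (~p & p)  //  ~p, ~(~p & p).
                          branch 2.2.1.2.2.1.1 (add p, (~p & p)):
                            (~p & p): α-rule — add ~p, p.
                            × closes — contains both p and ~p.
                          branch 2.2.1.2.2.1.2 (add ~p, ~(~p & p)):
                            × closes — contains both p and ~p.
                      branch 2.2.1.2.2.2 (add ~p):
                        × closes — contains both p and ~p.
          branch 2.2.2 (add ~p, (~p & p)):
            (~p & p): α-rule — add ~p, p.
            × closes — contains both p and ~p.
All 16 branches close.
Every branch closed; the formula is unsatisfiable.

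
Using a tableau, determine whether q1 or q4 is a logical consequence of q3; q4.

Initial set: {q3; q4; not (q1 or q4)}.
not (q1 or q4): α-rule — add not q1, not q4.
× closes — contains both q4 and not q4.
All 1 branch closes.
Every branch closed, so the premises entail the conclusion.

Yes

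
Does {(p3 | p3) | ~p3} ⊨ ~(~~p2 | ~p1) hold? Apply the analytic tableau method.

Initial set: {((p3 | p3) | ~p3); ~~(~~p2 | ~p1)}.
((p3 | p3) | ~p3): β-rule — branch into (p3 | p3)  //  ~p3.
  branch 1 (add (p3 | p3)):
    ~~(~~p2 | ~p1): β-rule — branch into ~~p2  //  ~p1.
      branch 1.1 (add ~~p2):
        ~~p2: drop double negation, giving p2.
        (p3 | p3): β-rule — branch into p3  //  p3.
          branch 1.1.1 (add p3):
            ○ open, literals {p2=true, p3=true}.
          branch 1.1.2 (add p3):
            ○ open, literals {p2=true, p3=true}.
      branch 1.2 (add ~p1):
        (p3 | p3): β-rule — branch into p3  //  p3.
          branch 1.2.1 (add p3):
            ○ open, literals {p1=false, p3=true}.
          branch 1.2.2 (add p3):
            ○ open, literals {p1=false, p3=true}.
  branch 2 (add ~p3):
    ~~(~~p2 | ~p1): β-rule — branch into ~~p2  //  ~p1.
      branch 2.1 (add ~~p2):
        ~~p2: drop double negation, giving p2.
        ○ open, literals {p2=true, p3=false}.
      branch 2.2 (add ~p1):
        ○ open, literals {p1=false, p3=false}.
0 branches closed, 6 open.
An open branch gives a countermodel: p2=true, p3=true (unmentioned atoms arbitrary); the premises hold there but the conclusion fails.

No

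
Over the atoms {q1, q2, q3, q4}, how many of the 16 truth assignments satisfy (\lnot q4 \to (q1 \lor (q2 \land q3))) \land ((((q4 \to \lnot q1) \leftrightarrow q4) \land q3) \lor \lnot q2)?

Initial set: {((\lnot q4 \to (q1 \lor (q2 \land q3))) \land ((((q4 \to \lnot q1) \leftrightarrow q4) \land q3) \lor \lnot q2))}.
((\lnot q4 \to (q1 \lor (q2 \land q3))) \land ((((q4 \to \lnot q1) \leftrightarrow q4) \land q3) \lor \lnot q2)): α-rule — add (\lnot q4 \to (q1 \lor (q2 \land q3))), ((((q4 \to \lnot q1) \leftrightarrow q4) \land q3) \lor \lnot q2).
(\lnot q4 \to (q1 \lor (q2 \land q3))): β-rule — branch into \lnot \lnot q4  //  (q1 \lor (q2 \land q3)).
  branch 1 (add \lnot \lnot q4):
    ((((q4 \to \lnot q1) \leftrightarrow q4) \land q3) \lor \lnot q2): β-rule — branch into (((q4 \to \lnot q1) \leftrightarrow q4) \land q3)  //  \lnot q2.
      branch 1.1 (add (((q4 \to \lnot q1) \leftrightarrow q4) \land q3)):
        (((q4 \to \lnot q1) \leftrightarrow q4) \land q3): α-rule — add ((q4 \to \lnot q1) \leftrightarrow q4), q3.
        ((q4 \to \lnot q1) \leftrightarrow q4): β-rule — branch into (q4 \to \lnot q1), q4  //  \lnot (q4 \to \lnot q1), \lnot q4.
          branch 1.1.1 (add (q4 \to \lnot q1), q4):
            (q4 \to \lnot q1): β-rule — branch into \lnot q4  //  \lnot q1.
              branch 1.1.1.1 (add \lnot q4):
                × closes — contains both q4 and \lnot q4.
              branch 1.1.1.2 (add \lnot q1):
                ○ open, literals {q1=0, q3=1, q4=1}.
          branch 1.1.2 (add \lnot (q4 \to \lnot q1), \lnot q4):
            × closes — contains both q4 and \lnot q4.
      branch 1.2 (add \lnot q2):
        ○ open, literals {q2=0, q4=1}.
  branch 2 (add (q1 \lor (q2 \land q3))):
    ((((q4 \to \lnot q1) \leftrightarrow q4) \land q3) \lor \lnot q2): β-rule — branch into (((q4 \to \lnot q1) \leftrightarrow q4) \land q3)  //  \lnot q2.
      branch 2.1 (add (((q4 \to \lnot q1) \leftrightarrow q4) \land q3)):
        (((q4 \to \lnot q1) \leftrightarrow q4) \land q3): α-rule — add ((q4 \to \lnot q1) \leftrightarrow q4), q3.
        (q1 \lor (q2 \land q3)): β-rule — branch into q1  //  (q2 \land q3).
          branch 2.1.1 (add q1):
            ((q4 \to \lnot q1) \leftrightarrow q4): β-rule — branch into (q4 \to \lnot q1), q4  //  \lnot (q4 \to \lnot q1), \lnot q4.
              branch 2.1.1.1 (add (q4 \to \lnot q1), q4):
                (q4 \to \lnot q1): β-rule — branch into \lnot q4  //  \lnot q1.
                  branch 2.1.1.1.1 (add \lnot q4):
                    × closes — contains both q4 and \lnot q4.
                  branch 2.1.1.1.2 (add \lnot q1):
                    × closes — contains both q1 and \lnot q1.
              branch 2.1.1.2 (add \lnot (q4 \to \lnot q1), \lnot q4):
                \lnot (q4 \to \lnot q1): α-rule — add q4, \lnot \lnot q1.
                × closes — contains both q4 and \lnot q4.
          branch 2.1.2 (add (q2 \land q3)):
            (q2 \land q3): α-rule — add q2, q3.
            ((q4 \to \lnot q1) \leftrightarrow q4): β-rule — branch into (q4 \to \lnot q1), q4  //  \lnot (q4 \to \lnot q1), \lnot q4.
              branch 2.1.2.1 (add (q4 \to \lnot q1), q4):
                (q4 \to \lnot q1): β-rule — branch into \lnot q4  //  \lnot q1.
                  branch 2.1.2.1.1 (add \lnot q4):
                    × closes — contains both q4 and \lnot q4.
                  branch 2.1.2.1.2 (add \lnot q1):
                    ○ open, literals {q1=0, q2=1, q3=1, q4=1}.
              branch 2.1.2.2 (add \lnot (q4 \to \lnot q1), \lnot q4):
                \lnot (q4 \to \lnot q1): α-rule — add q4, \lnot \lnot q1.
                × closes — contains both q4 and \lnot q4.
      branch 2.2 (add \lnot q2):
        (q1 \lor (q2 \land q3)): β-rule — branch into q1  //  (q2 \land q3).
          branch 2.2.1 (add q1):
            ○ open, literals {q1=1, q2=0}.
          branch 2.2.2 (add (q2 \land q3)):
            (q2 \land q3): α-rule — add q2, q3.
            × closes — contains both q2 and \lnot q2.
8 branches closed, 4 open.
Each open branch fixes some atoms; the unmentioned ones are free. Counting distinct full assignments: branch {q1=0, q3=1, q4=1} (q2) contributes 2 new; branch {q2=0, q4=1} (q1, q3) contributes 3 new; branch {q1=0, q2=1, q3=1, q4=1} (none free) contributes 0 new; branch {q1=1, q2=0} (q3, q4) contributes 2 new. Total: 7.

7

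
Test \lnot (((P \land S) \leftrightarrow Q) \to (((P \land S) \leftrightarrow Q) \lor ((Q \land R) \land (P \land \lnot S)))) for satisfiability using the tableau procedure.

Initial set: {\lnot (((P \land S) \leftrightarrow Q) \to (((P \land S) \leftrightarrow Q) \lor ((Q \land R) \land (P \land \lnot S))))}.
\lnot (((P \land S) \leftrightarrow Q) \to (((P \land S) \leftrightarrow Q) \lor ((Q \land R) \land (P \land \lnot S)))): α-rule — add ((P \land S) \leftrightarrow Q), \lnot (((P \land S) \leftrightarrow Q) \lor ((Q \land R) \land (P \land \lnot S))).
\lnot (((P \land S) \leftrightarrow Q) \lor ((Q \land R) \land (P \land \lnot S))): α-rule — add \lnot ((P \land S) \leftrightarrow Q), \lnot ((Q \land R) \land (P \land \lnot S)).
((P \land S) \leftrightarrow Q): β-rule — branch into (P \land S), Q  //  \lnot (P \land S), \lnot Q.
  branch 1 (add (P \land S), Q):
    (P \land S): α-rule — add P, S.
    \lnot ((P \land S) \leftrightarrow Q): β-rule — branch into (P \land S), \lnot Q  //  \lnot (P \land S), Q.
      branch 1.1 (add (P \land S), \lnot Q):
        × closes — contains both Q and \lnot Q.
      branch 1.2 (add \lnot (P \land S), Q):
        \lnot ((Q \land R) \land (P \land \lnot S)): β-rule — branch into \lnot (Q \land R)  //  \lnot (P \land \lnot S).
          branch 1.2.1 (add \lnot (Q \land R)):
            \lnot (P \land S): β-rule — branch into \lnot P  //  \lnot S.
              branch 1.2.1.1 (add \lnot P):
                × closes — contains both P and \lnot P.
              branch 1.2.1.2 (add \lnot S):
                × closes — contains both S and \lnot S.
          branch 1.2.2 (add \lnot (P \land \lnot S)):
            \lnot (P \land S): β-rule — branch into \lnot P  //  \lnot S.
              branch 1.2.2.1 (add \lnot P):
                × closes — contains both P and \lnot P.
              branch 1.2.2.2 (add \lnot S):
                × closes — contains both S and \lnot S.
  branch 2 (add \lnot (P \land S), \lnot Q):
    \lnot ((P \land S) \leftrightarrow Q): β-rule — branch into (P \land S), \lnot Q  //  \lnot (P \land S), Q.
      branch 2.1 (add (P \land S), \lnot Q):
        (P \land S): α-rule — add P, S.
        \lnot ((Q \land R) \land (P \land \lnot S)): β-rule — branch into \lnot (Q \land R)  //  \lnot (P \land \lnot S).
          branch 2.1.1 (add \lnot (Q \land R)):
            \lnot (P \land S): β-rule — branch into \lnot P  //  \lnot S.
              branch 2.1.1.1 (add \lnot P):
                × closes — contains both P and \lnot P.
              branch 2.1.1.2 (add \lnot S):
                × closes — contains both S and \lnot S.
          branch 2.1.2 (add \lnot (P \land \lnot S)):
            \lnot (P \land S): β-rule — branch into \lnot P  //  \lnot S.
              branch 2.1.2.1 (add \lnot P):
                × closes — contains both P and \lnot P.
              branch 2.1.2.2 (add \lnot S):
                × closes — contains both S and \lnot S.
      branch 2.2 (add \lnot (P \land S), Q):
        × closes — contains both Q and \lnot Q.
All 10 branches close.
Every branch closed; the formula is unsatisfiable.

Unsatisfiable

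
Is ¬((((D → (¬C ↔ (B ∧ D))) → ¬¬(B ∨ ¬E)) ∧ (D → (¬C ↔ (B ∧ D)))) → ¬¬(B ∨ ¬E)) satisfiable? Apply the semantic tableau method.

Unsatisfiable

Initial set: {¬((((D → (¬C ↔ (B ∧ D))) → ¬¬(B ∨ ¬E)) ∧ (D → (¬C ↔ (B ∧ D)))) → ¬¬(B ∨ ¬E))}.
¬((((D → (¬C ↔ (B ∧ D))) → ¬¬(B ∨ ¬E)) ∧ (D → (¬C ↔ (B ∧ D)))) → ¬¬(B ∨ ¬E)): α-rule — add (((D → (¬C ↔ (B ∧ D))) → ¬¬(B ∨ ¬E)) ∧ (D → (¬C ↔ (B ∧ D)))), ¬¬¬(B ∨ ¬E).
(((D → (¬C ↔ (B ∧ D))) → ¬¬(B ∨ ¬E)) ∧ (D → (¬C ↔ (B ∧ D)))): α-rule — add ((D → (¬C ↔ (B ∧ D))) → ¬¬(B ∨ ¬E)), (D → (¬C ↔ (B ∧ D))).
¬¬¬(B ∨ ¬E): drop double negation, giving ¬(B ∨ ¬E).
¬(B ∨ ¬E): α-rule — add ¬B, ¬¬E.
((D → (¬C ↔ (B ∧ D))) → ¬¬(B ∨ ¬E)): β-rule — branch into ¬(D → (¬C ↔ (B ∧ D)))  //  ¬¬(B ∨ ¬E).
  branch 1 (add ¬(D → (¬C ↔ (B ∧ D)))):
    ¬(D → (¬C ↔ (B ∧ D))): α-rule — add D, ¬(¬C ↔ (B ∧ D)).
    (D → (¬C ↔ (B ∧ D))): β-rule — branch into ¬D  //  (¬C ↔ (B ∧ D)).
      branch 1.1 (add ¬D):
        × closes — contains both D and ¬D.
      branch 1.2 (add (¬C ↔ (B ∧ D))):
        ¬(¬C ↔ (B ∧ D)): β-rule — branch into ¬C, ¬(B ∧ D)  //  ¬¬C, (B ∧ D).
          branch 1.2.1 (add ¬C, ¬(B ∧ D)):
            (¬C ↔ (B ∧ D)): β-rule — branch into ¬C, (B ∧ D)  //  ¬¬C, ¬(B ∧ D).
              branch 1.2.1.1 (add ¬C, (B ∧ D)):
                (B ∧ D): α-rule — add B, D.
                × closes — contains both B and ¬B.
              branch 1.2.1.2 (add ¬¬C, ¬(B ∧ D)):
                × closes — contains both C and ¬C.
          branch 1.2.2 (add ¬¬C, (B ∧ D)):
            (B ∧ D): α-rule — add B, D.
            × closes — contains both B and ¬B.
  branch 2 (add ¬¬(B ∨ ¬E)):
    ¬¬(B ∨ ¬E): drop double negation, giving (B ∨ ¬E).
    (D → (¬C ↔ (B ∧ D))): β-rule — branch into ¬D  //  (¬C ↔ (B ∧ D)).
      branch 2.1 (add ¬D):
        (B ∨ ¬E): β-rule — branch into B  //  ¬E.
          branch 2.1.1 (add B):
            × closes — contains both B and ¬B.
          branch 2.1.2 (add ¬E):
            × closes — contains both E and ¬E.
      branch 2.2 (add (¬C ↔ (B ∧ D))):
        (B ∨ ¬E): β-rule — branch into B  //  ¬E.
          branch 2.2.1 (add B):
            × closes — contains both B and ¬B.
          branch 2.2.2 (add ¬E):
            × closes — contains both E and ¬E.
All 8 branches close.
Every branch closed; the formula is unsatisfiable.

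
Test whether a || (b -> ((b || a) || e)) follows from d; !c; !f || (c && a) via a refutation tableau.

Initial set: {d; !c; (!f || (c && a)); !(a || (b -> ((b || a) || e)))}.
!(a || (b -> ((b || a) || e))): α-rule — add !a, !(b -> ((b || a) || e)).
!(b -> ((b || a) || e)): α-rule — add b, !((b || a) || e).
!((b || a) || e): α-rule — add !(b || a), !e.
!(b || a): α-rule — add !b, !a.
× closes — contains both b and !b.
All 1 branch closes.
Every branch closed, so the premises entail the conclusion.

Yes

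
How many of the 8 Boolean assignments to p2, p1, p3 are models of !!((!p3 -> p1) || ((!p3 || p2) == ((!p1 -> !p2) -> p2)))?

Initial set: {!!((!p3 -> p1) || ((!p3 || p2) == ((!p1 -> !p2) -> p2)))}.
!!((!p3 -> p1) || ((!p3 || p2) == ((!p1 -> !p2) -> p2))): drop double negation, giving ((!p3 -> p1) || ((!p3 || p2) == ((!p1 -> !p2) -> p2))).
((!p3 -> p1) || ((!p3 || p2) == ((!p1 -> !p2) -> p2))): β-rule — branch into (!p3 -> p1)  //  ((!p3 || p2) == ((!p1 -> !p2) -> p2)).
  branch 1 (add (!p3 -> p1)):
    (!p3 -> p1): β-rule — branch into !!p3  //  p1.
      branch 1.1 (add !!p3):
        ○ open, literals {p3=T}.
      branch 1.2 (add p1):
        ○ open, literals {p1=T}.
  branch 2 (add ((!p3 || p2) == ((!p1 -> !p2) -> p2))):
    ((!p3 || p2) == ((!p1 -> !p2) -> p2)): β-rule — branch into (!p3 || p2), ((!p1 -> !p2) -> p2)  //  !(!p3 || p2), !((!p1 -> !p2) -> p2).
      branch 2.1 (add (!p3 || p2), ((!p1 -> !p2) -> p2)):
        (!p3 || p2): β-rule — branch into !p3  //  p2.
          branch 2.1.1 (add !p3):
            ((!p1 -> !p2) -> p2): β-rule — branch into !(!p1 -> !p2)  //  p2.
              branch 2.1.1.1 (add !(!p1 -> !p2)):
                !(!p1 -> !p2): α-rule — add !p1, !!p2.
                ○ open, literals {p1=F, p2=T, p3=F}.
              branch 2.1.1.2 (add p2):
                ○ open, literals {p2=T, p3=F}.
          branch 2.1.2 (add p2):
            ((!p1 -> !p2) -> p2): β-rule — branch into !(!p1 -> !p2)  //  p2.
              branch 2.1.2.1 (add !(!p1 -> !p2)):
                !(!p1 -> !p2): α-rule — add !p1, !!p2.
                ○ open, literals {p1=F, p2=T}.
              branch 2.1.2.2 (add p2):
                ○ open, literals {p2=T}.
      branch 2.2 (add !(!p3 || p2), !((!p1 -> !p2) -> p2)):
        !(!p3 || p2): α-rule — add !!p3, !p2.
        !((!p1 -> !p2) -> p2): α-rule — add (!p1 -> !p2), !p2.
        (!p1 -> !p2): β-rule — branch into !!p1  //  !p2.
          branch 2.2.1 (add !!p1):
            ○ open, literals {p1=T, p2=F, p3=T}.
          branch 2.2.2 (add !p2):
            ○ open, literals {p2=F, p3=T}.
0 branches closed, 8 open.
Each open branch fixes some atoms; the unmentioned ones are free. Counting distinct full assignments: branch {p3=T} (p2, p1) contributes 4 new; branch {p1=T} (p2, p3) contributes 2 new; branch {p1=F, p2=T, p3=F} (none free) contributes 1 new; branch {p2=T, p3=F} (p1) contributes 0 new; branch {p1=F, p2=T} (p3) contributes 0 new; branch {p2=T} (p1, p3) contributes 0 new; branch {p1=T, p2=F, p3=T} (none free) contributes 0 new; branch {p2=F, p3=T} (p1) contributes 0 new. Total: 7.

7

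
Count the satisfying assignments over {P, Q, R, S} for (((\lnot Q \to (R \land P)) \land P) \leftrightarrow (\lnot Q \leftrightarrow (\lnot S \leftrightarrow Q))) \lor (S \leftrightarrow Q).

11

Initial set: {T ((((\lnot Q \to (R \land P)) \land P) \leftrightarrow (\lnot Q \leftrightarrow (\lnot S \leftrightarrow Q))) \lor (S \leftrightarrow Q))}.
T ((((\lnot Q \to (R \land P)) \land P) \leftrightarrow (\lnot Q \leftrightarrow (\lnot S \leftrightarrow Q))) \lor (S \leftrightarrow Q)): β-rule — branch into T (((\lnot Q \to (R \land P)) \land P) \leftrightarrow (\lnot Q \leftrightarrow (\lnot S \leftrightarrow Q)))  //  T (S \leftrightarrow Q).
  branch 1 (add T (((\lnot Q \to (R \land P)) \land P) \leftrightarrow (\lnot Q \leftrightarrow (\lnot S \leftrightarrow Q)))):
    T (((\lnot Q \to (R \land P)) \land P) \leftrightarrow (\lnot Q \leftrightarrow (\lnot S \leftrightarrow Q))): β-rule — branch into T ((\lnot Q \to (R \land P)) \land P), T (\lnot Q \leftrightarrow (\lnot S \leftrightarrow Q))  //  F ((\lnot Q \to (R \land P)) \land P), F (\lnot Q \leftrightarrow (\lnot S \leftrightarrow Q)).
      branch 1.1 (add T ((\lnot Q \to (R \land P)) \land P), T (\lnot Q \leftrightarrow (\lnot S \leftrightarrow Q))):
        T ((\lnot Q \to (R \land P)) \land P): α-rule — add T (\lnot Q \to (R \land P)), T P.
        T (\lnot Q \leftrightarrow (\lnot S \leftrightarrow Q)): β-rule — branch into T \lnot Q, T (\lnot S \leftrightarrow Q)  //  F \lnot Q, F (\lnot S \leftrightarrow Q).
          branch 1.1.1 (add T \lnot Q, T (\lnot S \leftrightarrow Q)):
            T (\lnot Q \to (R \land P)): β-rule — branch into F \lnot Q  //  T (R \land P).
              branch 1.1.1.1 (add F \lnot Q):
                × closes — contains both Q and \lnot Q.
              branch 1.1.1.2 (add T (R \land P)):
                T (R \land P): α-rule — add T R, T P.
                T (\lnot S \leftrightarrow Q): β-rule — branch into T \lnot S, T Q  //  F \lnot S, F Q.
                  branch 1.1.1.2.1 (add T \lnot S, T Q):
                    × closes — contains both Q and \lnot Q.
                  branch 1.1.1.2.2 (add F \lnot S, F Q):
                    ○ open, literals {P=T, Q=F, R=T, S=T}.
          branch 1.1.2 (add F \lnot Q, F (\lnot S \leftrightarrow Q)):
            T (\lnot Q \to (R \land P)): β-rule — branch into F \lnot Q  //  T (R \land P).
              branch 1.1.2.1 (add F \lnot Q):
                F (\lnot S \leftrightarrow Q): β-rule — branch into T \lnot S, F Q  //  F \lnot S, T Q.
                  branch 1.1.2.1.1 (add T \lnot S, F Q):
                    × closes — contains both Q and \lnot Q.
                  branch 1.1.2.1.2 (add F \lnot S, T Q):
                    ○ open, literals {P=T, Q=T, S=T}.
              branch 1.1.2.2 (add T (R \land P)):
                T (R \land P): α-rule — add T R, T P.
                F (\lnot S \leftrightarrow Q): β-rule — branch into T \lnot S, F Q  //  F \lnot S, T Q.
                  branch 1.1.2.2.1 (add T \lnot S, F Q):
                    × closes — contains both Q and \lnot Q.
                  branch 1.1.2.2.2 (add F \lnot S, T Q):
                    ○ open, literals {P=T, Q=T, R=T, S=T}.
      branch 1.2 (add F ((\lnot Q \to (R \land P)) \land P), F (\lnot Q \leftrightarrow (\lnot S \leftrightarrow Q))):
        F ((\lnot Q \to (R \land P)) \land P): β-rule — branch into F (\lnot Q \to (R \land P))  //  F P.
          branch 1.2.1 (add F (\lnot Q \to (R \land P))):
            F (\lnot Q \to (R \land P)): α-rule — add T \lnot Q, F (R \land P).
            F (\lnot Q \leftrightarrow (\lnot S \leftrightarrow Q)): β-rule — branch into T \lnot Q, F (\lnot S \leftrightarrow Q)  //  F \lnot Q, T (\lnot S \leftrightarrow Q).
              branch 1.2.1.1 (add T \lnot Q, F (\lnot S \leftrightarrow Q)):
                F (R \land P): β-rule — branch into F R  //  F P.
                  branch 1.2.1.1.1 (add F R):
                    F (\lnot S \leftrightarrow Q): β-rule — branch into T \lnot S, F Q  //  F \lnot S, T Q.
                      branch 1.2.1.1.1.1 (add T \lnot S, F Q):
                        ○ open, literals {Q=F, R=F, S=F}.
                      branch 1.2.1.1.1.2 (add F \lnot S, T Q):
                        × closes — contains both Q and \lnot Q.
                  branch 1.2.1.1.2 (add F P):
                    F (\lnot S \leftrightarrow Q): β-rule — branch into T \lnot S, F Q  //  F \lnot S, T Q.
                      branch 1.2.1.1.2.1 (add T \lnot S, F Q):
                        ○ open, literals {P=F, Q=F, S=F}.
                      branch 1.2.1.1.2.2 (add F \lnot S, T Q):
                        × closes — contains both Q and \lnot Q.
              branch 1.2.1.2 (add F \lnot Q, T (\lnot S \leftrightarrow Q)):
                × closes — contains both Q and \lnot Q.
          branch 1.2.2 (add F P):
            F (\lnot Q \leftrightarrow (\lnot S \leftrightarrow Q)): β-rule — branch into T \lnot Q, F (\lnot S \leftrightarrow Q)  //  F \lnot Q, T (\lnot S \leftrightarrow Q).
              branch 1.2.2.1 (add T \lnot Q, F (\lnot S \leftrightarrow Q)):
                F (\lnot S \leftrightarrow Q): β-rule — branch into T \lnot S, F Q  //  F \lnot S, T Q.
                  branch 1.2.2.1.1 (add T \lnot S, F Q):
                    ○ open, literals {P=F, Q=F, S=F}.
                  branch 1.2.2.1.2 (add F \lnot S, T Q):
                    × closes — contains both Q and \lnot Q.
              branch 1.2.2.2 (add F \lnot Q, T (\lnot S \leftrightarrow Q)):
                T (\lnot S \leftrightarrow Q): β-rule — branch into T \lnot S, T Q  //  F \lnot S, F Q.
                  branch 1.2.2.2.1 (add T \lnot S, T Q):
                    ○ open, literals {P=F, Q=T, S=F}.
                  branch 1.2.2.2.2 (add F \lnot S, F Q):
                    × closes — contains both Q and \lnot Q.
  branch 2 (add T (S \leftrightarrow Q)):
    T (S \leftrightarrow Q): β-rule — branch into T S, T Q  //  F S, F Q.
      branch 2.1 (add T S, T Q):
        ○ open, literals {Q=T, S=T}.
      branch 2.2 (add F S, F Q):
        ○ open, literals {Q=F, S=F}.
9 branches closed, 9 open.
Each open branch fixes some atoms; the unmentioned ones are free. Counting distinct full assignments: branch {P=T, Q=F, R=T, S=T} (none free) contributes 1 new; branch {P=T, Q=T, S=T} (R) contributes 2 new; branch {P=T, Q=T, R=T, S=T} (none free) contributes 0 new; branch {Q=F, R=F, S=F} (P) contributes 2 new; branch {P=F, Q=F, S=F} (R) contributes 1 new; branch {P=F, Q=F, S=F} (R) contributes 0 new; branch {P=F, Q=T, S=F} (R) contributes 2 new; branch {Q=T, S=T} (P, R) contributes 2 new; branch {Q=F, S=F} (P, R) contributes 1 new. Total: 11.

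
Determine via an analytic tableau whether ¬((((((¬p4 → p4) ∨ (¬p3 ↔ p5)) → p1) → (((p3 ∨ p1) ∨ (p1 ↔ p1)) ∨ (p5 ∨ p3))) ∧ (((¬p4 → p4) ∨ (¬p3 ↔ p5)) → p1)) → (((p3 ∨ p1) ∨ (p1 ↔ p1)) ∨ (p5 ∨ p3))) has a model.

Initial set: {¬((((((¬p4 → p4) ∨ (¬p3 ↔ p5)) → p1) → (((p3 ∨ p1) ∨ (p1 ↔ p1)) ∨ (p5 ∨ p3))) ∧ (((¬p4 → p4) ∨ (¬p3 ↔ p5)) → p1)) → (((p3 ∨ p1) ∨ (p1 ↔ p1)) ∨ (p5 ∨ p3)))}.
¬((((((¬p4 → p4) ∨ (¬p3 ↔ p5)) → p1) → (((p3 ∨ p1) ∨ (p1 ↔ p1)) ∨ (p5 ∨ p3))) ∧ (((¬p4 → p4) ∨ (¬p3 ↔ p5)) → p1)) → (((p3 ∨ p1) ∨ (p1 ↔ p1)) ∨ (p5 ∨ p3))): α-rule — add (((((¬p4 → p4) ∨ (¬p3 ↔ p5)) → p1) → (((p3 ∨ p1) ∨ (p1 ↔ p1)) ∨ (p5 ∨ p3))) ∧ (((¬p4 → p4) ∨ (¬p3 ↔ p5)) → p1)), ¬(((p3 ∨ p1) ∨ (p1 ↔ p1)) ∨ (p5 ∨ p3)).
(((((¬p4 → p4) ∨ (¬p3 ↔ p5)) → p1) → (((p3 ∨ p1) ∨ (p1 ↔ p1)) ∨ (p5 ∨ p3))) ∧ (((¬p4 → p4) ∨ (¬p3 ↔ p5)) → p1)): α-rule — add ((((¬p4 → p4) ∨ (¬p3 ↔ p5)) → p1) → (((p3 ∨ p1) ∨ (p1 ↔ p1)) ∨ (p5 ∨ p3))), (((¬p4 → p4) ∨ (¬p3 ↔ p5)) → p1).
¬(((p3 ∨ p1) ∨ (p1 ↔ p1)) ∨ (p5 ∨ p3)): α-rule — add ¬((p3 ∨ p1) ∨ (p1 ↔ p1)), ¬(p5 ∨ p3).
¬((p3 ∨ p1) ∨ (p1 ↔ p1)): α-rule — add ¬(p3 ∨ p1), ¬(p1 ↔ p1).
¬(p5 ∨ p3): α-rule — add ¬p5, ¬p3.
¬(p3 ∨ p1): α-rule — add ¬p3, ¬p1.
((((¬p4 → p4) ∨ (¬p3 ↔ p5)) → p1) → (((p3 ∨ p1) ∨ (p1 ↔ p1)) ∨ (p5 ∨ p3))): β-rule — branch into ¬(((¬p4 → p4) ∨ (¬p3 ↔ p5)) → p1)  //  (((p3 ∨ p1) ∨ (p1 ↔ p1)) ∨ (p5 ∨ p3)).
  branch 1 (add ¬(((¬p4 → p4) ∨ (¬p3 ↔ p5)) → p1)):
    ¬(((¬p4 → p4) ∨ (¬p3 ↔ p5)) → p1): α-rule — add ((¬p4 → p4) ∨ (¬p3 ↔ p5)), ¬p1.
    (((¬p4 → p4) ∨ (¬p3 ↔ p5)) → p1): β-rule — branch into ¬((¬p4 → p4) ∨ (¬p3 ↔ p5))  //  p1.
      branch 1.1 (add ¬((¬p4 → p4) ∨ (¬p3 ↔ p5))):
        ¬((¬p4 → p4) ∨ (¬p3 ↔ p5)): α-rule — add ¬(¬p4 → p4), ¬(¬p3 ↔ p5).
        ¬(¬p4 → p4): α-rule — add ¬p4, ¬p4.
        ¬(p1 ↔ p1): β-rule — branch into p1, ¬p1  //  ¬p1, p1.
          branch 1.1.1 (add p1, ¬p1):
            × closes — contains both p1 and ¬p1.
          branch 1.1.2 (add ¬p1, p1):
            × closes — contains both p1 and ¬p1.
      branch 1.2 (add p1):
        × closes — contains both p1 and ¬p1.
  branch 2 (add (((p3 ∨ p1) ∨ (p1 ↔ p1)) ∨ (p5 ∨ p3))):
    (((¬p4 → p4) ∨ (¬p3 ↔ p5)) → p1): β-rule — branch into ¬((¬p4 → p4) ∨ (¬p3 ↔ p5))  //  p1.
      branch 2.1 (add ¬((¬p4 → p4) ∨ (¬p3 ↔ p5))):
        ¬((¬p4 → p4) ∨ (¬p3 ↔ p5)): α-rule — add ¬(¬p4 → p4), ¬(¬p3 ↔ p5).
        ¬(¬p4 → p4): α-rule — add ¬p4, ¬p4.
        ¬(p1 ↔ p1): β-rule — branch into p1, ¬p1  //  ¬p1, p1.
          branch 2.1.1 (add p1, ¬p1):
            × closes — contains both p1 and ¬p1.
          branch 2.1.2 (add ¬p1, p1):
            × closes — contains both p1 and ¬p1.
      branch 2.2 (add p1):
        × closes — contains both p1 and ¬p1.
All 6 branches close.
Every branch closed; the formula is unsatisfiable.

Unsatisfiable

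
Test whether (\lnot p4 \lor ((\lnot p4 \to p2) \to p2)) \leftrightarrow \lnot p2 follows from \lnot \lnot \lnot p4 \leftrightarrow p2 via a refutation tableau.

No

Initial set: {(\lnot \lnot \lnot p4 \leftrightarrow p2); \lnot ((\lnot p4 \lor ((\lnot p4 \to p2) \to p2)) \leftrightarrow \lnot p2)}.
(\lnot \lnot \lnot p4 \leftrightarrow p2): β-rule — branch into \lnot \lnot \lnot p4, p2  //  \lnot \lnot \lnot \lnot p4, \lnot p2.
  branch 1 (add \lnot \lnot \lnot p4, p2):
    \lnot \lnot \lnot p4: drop double negation, giving \lnot p4.
    \lnot ((\lnot p4 \lor ((\lnot p4 \to p2) \to p2)) \leftrightarrow \lnot p2): β-rule — branch into (\lnot p4 \lor ((\lnot p4 \to p2) \to p2)), \lnot \lnot p2  //  \lnot (\lnot p4 \lor ((\lnot p4 \to p2) \to p2)), \lnot p2.
      branch 1.1 (add (\lnot p4 \lor ((\lnot p4 \to p2) \to p2)), \lnot \lnot p2):
        (\lnot p4 \lor ((\lnot p4 \to p2) \to p2)): β-rule — branch into \lnot p4  //  ((\lnot p4 \to p2) \to p2).
          branch 1.1.1 (add \lnot p4):
            ○ open, literals {p2=1, p4=0}.
          branch 1.1.2 (add ((\lnot p4 \to p2) \to p2)):
            ((\lnot p4 \to p2) \to p2): β-rule — branch into \lnot (\lnot p4 \to p2)  //  p2.
              branch 1.1.2.1 (add \lnot (\lnot p4 \to p2)):
                \lnot (\lnot p4 \to p2): α-rule — add \lnot p4, \lnot p2.
                × closes — contains both p2 and \lnot p2.
              branch 1.1.2.2 (add p2):
                ○ open, literals {p2=1, p4=0}.
      branch 1.2 (add \lnot (\lnot p4 \lor ((\lnot p4 \to p2) \to p2)), \lnot p2):
        × closes — contains both p2 and \lnot p2.
  branch 2 (add \lnot \lnot \lnot \lnot p4, \lnot p2):
    \lnot \lnot \lnot \lnot p4: drop double negation, giving \lnot \lnot p4.
    \lnot ((\lnot p4 \lor ((\lnot p4 \to p2) \to p2)) \leftrightarrow \lnot p2): β-rule — branch into (\lnot p4 \lor ((\lnot p4 \to p2) \to p2)), \lnot \lnot p2  //  \lnot (\lnot p4 \lor ((\lnot p4 \to p2) \to p2)), \lnot p2.
      branch 2.1 (add (\lnot p4 \lor ((\lnot p4 \to p2) \to p2)), \lnot \lnot p2):
        × closes — contains both p2 and \lnot p2.
      branch 2.2 (add \lnot (\lnot p4 \lor ((\lnot p4 \to p2) \to p2)), \lnot p2):
        \lnot (\lnot p4 \lor ((\lnot p4 \to p2) \to p2)): α-rule — add \lnot \lnot p4, \lnot ((\lnot p4 \to p2) \to p2).
        \lnot ((\lnot p4 \to p2) \to p2): α-rule — add (\lnot p4 \to p2), \lnot p2.
        (\lnot p4 \to p2): β-rule — branch into \lnot \lnot p4  //  p2.
          branch 2.2.1 (add \lnot \lnot p4):
            ○ open, literals {p2=0, p4=1}.
          branch 2.2.2 (add p2):
            × closes — contains both p2 and \lnot p2.
4 branches closed, 3 open.
An open branch gives a countermodel: p2=1, p4=0 (unmentioned atoms arbitrary); the premises hold there but the conclusion fails.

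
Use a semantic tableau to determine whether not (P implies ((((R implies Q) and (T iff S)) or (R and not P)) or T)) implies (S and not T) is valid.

Not valid

Assume the negation and expand:
Initial set: {not (not (P implies ((((R implies Q) and (T iff S)) or (R and not P)) or T)) implies (S and not T))}.
not (not (P implies ((((R implies Q) and (T iff S)) or (R and not P)) or T)) implies (S and not T)): α-rule — add not (P implies ((((R implies Q) and (T iff S)) or (R and not P)) or T)), not (S and not T).
not (P implies ((((R implies Q) and (T iff S)) or (R and not P)) or T)): α-rule — add P, not ((((R implies Q) and (T iff S)) or (R and not P)) or T).
not ((((R implies Q) and (T iff S)) or (R and not P)) or T): α-rule — add not (((R implies Q) and (T iff S)) or (R and not P)), not T.
not (((R implies Q) and (T iff S)) or (R and not P)): α-rule — add not ((R implies Q) and (T iff S)), not (R and not P).
not (S and not T): β-rule — branch into not S  //  not not T.
  branch 1 (add not S):
    not ((R implies Q) and (T iff S)): β-rule — branch into not (R implies Q)  //  not (T iff S).
      branch 1.1 (add not (R implies Q)):
        not (R implies Q): α-rule — add R, not Q.
        not (R and not P): β-rule — branch into not R  //  not not P.
          branch 1.1.1 (add not R):
            × closes — contains both R and not R.
          branch 1.1.2 (add not not P):
            ○ open, literals {P=1, Q=0, R=1, S=0, T=0}.
      branch 1.2 (add not (T iff S)):
        not (R and not P): β-rule — branch into not R  //  not not P.
          branch 1.2.1 (add not R):
            not (T iff S): β-rule — branch into T, not S  //  not T, S.
              branch 1.2.1.1 (add T, not S):
                × closes — contains both T and not T.
              branch 1.2.1.2 (add not T, S):
                × closes — contains both S and not S.
          branch 1.2.2 (add not not P):
            not (T iff S): β-rule — branch into T, not S  //  not T, S.
              branch 1.2.2.1 (add T, not S):
                × closes — contains both T and not T.
              branch 1.2.2.2 (add not T, S):
                × closes — contains both S and not S.
  branch 2 (add not not T):
    × closes — contains both T and not T.
6 branches closed, 1 open.
An open branch gives a countermodel: P=1, Q=0, R=1, S=0, T=0 (unmentioned atoms arbitrary); under it the original formula is false.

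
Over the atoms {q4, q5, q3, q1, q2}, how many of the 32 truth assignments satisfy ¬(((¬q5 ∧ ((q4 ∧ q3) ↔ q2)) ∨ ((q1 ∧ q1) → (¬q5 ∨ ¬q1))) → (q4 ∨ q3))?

6

Initial set: {T ¬(((¬q5 ∧ ((q4 ∧ q3) ↔ q2)) ∨ ((q1 ∧ q1) → (¬q5 ∨ ¬q1))) → (q4 ∨ q3))}.
T ¬(((¬q5 ∧ ((q4 ∧ q3) ↔ q2)) ∨ ((q1 ∧ q1) → (¬q5 ∨ ¬q1))) → (q4 ∨ q3)): α-rule — add T ((¬q5 ∧ ((q4 ∧ q3) ↔ q2)) ∨ ((q1 ∧ q1) → (¬q5 ∨ ¬q1))), F (q4 ∨ q3).
F (q4 ∨ q3): α-rule — add F q4, F q3.
T ((¬q5 ∧ ((q4 ∧ q3) ↔ q2)) ∨ ((q1 ∧ q1) → (¬q5 ∨ ¬q1))): β-rule — branch into T (¬q5 ∧ ((q4 ∧ q3) ↔ q2))  //  T ((q1 ∧ q1) → (¬q5 ∨ ¬q1)).
  branch 1 (add T (¬q5 ∧ ((q4 ∧ q3) ↔ q2))):
    T (¬q5 ∧ ((q4 ∧ q3) ↔ q2)): α-rule — add T ¬q5, T ((q4 ∧ q3) ↔ q2).
    T ((q4 ∧ q3) ↔ q2): β-rule — branch into T (q4 ∧ q3), T q2  //  F (q4 ∧ q3), F q2.
      branch 1.1 (add T (q4 ∧ q3), T q2):
        T (q4 ∧ q3): α-rule — add T q4, T q3.
        × closes — contains both q4 and ¬q4.
      branch 1.2 (add F (q4 ∧ q3), F q2):
        F (q4 ∧ q3): β-rule — branch into F q4  //  F q3.
          branch 1.2.1 (add F q4):
            ○ open, literals {q2=F, q3=F, q4=F, q5=F}.
          branch 1.2.2 (add F q3):
            ○ open, literals {q2=F, q3=F, q4=F, q5=F}.
  branch 2 (add T ((q1 ∧ q1) → (¬q5 ∨ ¬q1))):
    T ((q1 ∧ q1) → (¬q5 ∨ ¬q1)): β-rule — branch into F (q1 ∧ q1)  //  T (¬q5 ∨ ¬q1).
      branch 2.1 (add F (q1 ∧ q1)):
        F (q1 ∧ q1): β-rule — branch into F q1  //  F q1.
          branch 2.1.1 (add F q1):
            ○ open, literals {q1=F, q3=F, q4=F}.
          branch 2.1.2 (add F q1):
            ○ open, literals {q1=F, q3=F, q4=F}.
      branch 2.2 (add T (¬q5 ∨ ¬q1)):
        T (¬q5 ∨ ¬q1): β-rule — branch into T ¬q5  //  T ¬q1.
          branch 2.2.1 (add T ¬q5):
            ○ open, literals {q3=F, q4=F, q5=F}.
          branch 2.2.2 (add T ¬q1):
            ○ open, literals {q1=F, q3=F, q4=F}.
1 branch closed, 6 open.
Each open branch fixes some atoms; the unmentioned ones are free. Counting distinct full assignments: branch {q2=F, q3=F, q4=F, q5=F} (q1) contributes 2 new; branch {q2=F, q3=F, q4=F, q5=F} (q1) contributes 0 new; branch {q1=F, q3=F, q4=F} (q5, q2) contributes 3 new; branch {q1=F, q3=F, q4=F} (q5, q2) contributes 0 new; branch {q3=F, q4=F, q5=F} (q1, q2) contributes 1 new; branch {q1=F, q3=F, q4=F} (q5, q2) contributes 0 new. Total: 6.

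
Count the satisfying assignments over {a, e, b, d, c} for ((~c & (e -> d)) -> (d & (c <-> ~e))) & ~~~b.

Initial set: {(((~c & (e -> d)) -> (d & (c <-> ~e))) & ~~~b)}.
(((~c & (e -> d)) -> (d & (c <-> ~e))) & ~~~b): α-rule — add ((~c & (e -> d)) -> (d & (c <-> ~e))), ~~~b.
~~~b: drop double negation, giving ~b.
((~c & (e -> d)) -> (d & (c <-> ~e))): β-rule — branch into ~(~c & (e -> d))  //  (d & (c <-> ~e)).
  branch 1 (add ~(~c & (e -> d))):
    ~(~c & (e -> d)): β-rule — branch into ~~c  //  ~(e -> d).
      branch 1.1 (add ~~c):
        ○ open, literals {b=F, c=T}.
      branch 1.2 (add ~(e -> d)):
        ~(e -> d): α-rule — add e, ~d.
        ○ open, literals {b=F, d=F, e=T}.
  branch 2 (add (d & (c <-> ~e))):
    (d & (c <-> ~e)): α-rule — add d, (c <-> ~e).
    (c <-> ~e): β-rule — branch into c, ~e  //  ~c, ~~e.
      branch 2.1 (add c, ~e):
        ○ open, literals {b=F, c=T, d=T, e=F}.
      branch 2.2 (add ~c, ~~e):
        ○ open, literals {b=F, c=F, d=T, e=T}.
0 branches closed, 4 open.
Each open branch fixes some atoms; the unmentioned ones are free. Counting distinct full assignments: branch {b=F, c=T} (a, e, d) contributes 8 new; branch {b=F, d=F, e=T} (a, c) contributes 2 new; branch {b=F, c=T, d=T, e=F} (a) contributes 0 new; branch {b=F, c=F, d=T, e=T} (a) contributes 2 new. Total: 12.

12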